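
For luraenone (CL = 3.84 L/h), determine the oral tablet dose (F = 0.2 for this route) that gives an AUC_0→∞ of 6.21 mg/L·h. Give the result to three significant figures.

Dose = CL × AUC_0→∞ / F
     = 3.84 × 6.21 / 0.2 = 119.232 mg

Dose = 119 mg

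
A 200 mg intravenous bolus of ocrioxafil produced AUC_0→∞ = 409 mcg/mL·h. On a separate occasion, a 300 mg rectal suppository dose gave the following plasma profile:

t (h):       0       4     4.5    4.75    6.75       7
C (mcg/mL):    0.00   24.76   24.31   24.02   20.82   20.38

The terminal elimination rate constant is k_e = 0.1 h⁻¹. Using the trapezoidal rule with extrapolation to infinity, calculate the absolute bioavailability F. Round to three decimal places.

Trapezoidal AUC_0→7 (rectal suppository):
  [0→4]: (0.00+24.76)/2 × 4 = 49.52
  [4→4.5]: (24.76+24.31)/2 × 0.5 = 12.2675
  [4.5→4.75]: (24.31+24.02)/2 × 0.25 = 6.04125
  [4.75→6.75]: (24.02+20.82)/2 × 2 = 44.84
  [6.75→7]: (20.82+20.38)/2 × 0.25 = 5.15
  Sum = 117.81875 mcg/mL·h
Tail: C_last/k_e = 20.38/0.1 = 203.800
AUC_0→∞ (rectal suppository) = 117.81875 + 203.800 = 321.61875 mcg/mL·h
F = (AUC_ev/D_ev)/(AUC_iv/D_iv) = (321.61875/300)/(409/200) = 1.0720625/2.045 = 0.5242

F = 0.524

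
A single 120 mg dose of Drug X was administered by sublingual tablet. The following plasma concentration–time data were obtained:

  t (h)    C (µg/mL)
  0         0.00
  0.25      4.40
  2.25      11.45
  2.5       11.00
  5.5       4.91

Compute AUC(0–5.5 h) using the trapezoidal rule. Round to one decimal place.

AUC = 43.1 µg/mL·h

Trapezoidal AUC_0→5.5:
  [0→0.25]: (0.00+4.40)/2 × 0.25 = 0.55
  [0.25→2.25]: (4.40+11.45)/2 × 2 = 15.85
  [2.25→2.5]: (11.45+11.00)/2 × 0.25 = 2.80625
  [2.5→5.5]: (11.00+4.91)/2 × 3 = 23.865
  Sum = 43.07125 µg/mL·h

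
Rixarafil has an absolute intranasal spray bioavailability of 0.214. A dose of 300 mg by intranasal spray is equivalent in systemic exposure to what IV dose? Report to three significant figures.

D_iv = 64.2 mg

Systemic exposure from an extravascular dose = F × D_ev, so the equivalent IV dose is F × D_ev.
D_iv = F × D_ev = 0.214 × 300 = 64.2 mg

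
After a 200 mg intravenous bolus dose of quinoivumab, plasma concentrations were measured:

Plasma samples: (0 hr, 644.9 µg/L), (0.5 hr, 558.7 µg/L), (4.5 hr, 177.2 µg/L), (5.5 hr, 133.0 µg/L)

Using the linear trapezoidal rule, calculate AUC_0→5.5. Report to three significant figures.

Trapezoidal AUC_0→5.5:
  [0→0.5]: (644.9+558.7)/2 × 0.5 = 300.9
  [0.5→4.5]: (558.7+177.2)/2 × 4 = 1471.8
  [4.5→5.5]: (177.2+133.0)/2 × 1 = 155.1
  Sum = 1927.8 µg/L·hr

AUC = 1930 µg/L·hr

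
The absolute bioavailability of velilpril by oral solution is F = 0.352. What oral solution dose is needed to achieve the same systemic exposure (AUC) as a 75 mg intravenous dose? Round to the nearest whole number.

For equal systemic exposure: F × D_ev = D_iv
D_ev = D_iv / F = 75 / 0.352 = 213.068 mg

D_oral = 213 mg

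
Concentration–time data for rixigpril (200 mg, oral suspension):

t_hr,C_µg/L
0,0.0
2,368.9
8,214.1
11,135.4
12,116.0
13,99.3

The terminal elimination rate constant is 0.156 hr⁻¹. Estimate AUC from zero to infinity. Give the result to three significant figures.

Trapezoidal AUC_0→13:
  [0→2]: (0.0+368.9)/2 × 2 = 368.9
  [2→8]: (368.9+214.1)/2 × 6 = 1749.0
  [8→11]: (214.1+135.4)/2 × 3 = 524.25
  [11→12]: (135.4+116.0)/2 × 1 = 125.7
  [12→13]: (116.0+99.3)/2 × 1 = 107.65
  Sum = 2875.5 µg/L·hr
Extrapolated tail: C_last / k_e = 99.3 / 0.156 = 636.538
AUC_0→∞ = 2875.5 + 636.538 = 3512.038 µg/L·hr

AUC = 3510 µg/L·hr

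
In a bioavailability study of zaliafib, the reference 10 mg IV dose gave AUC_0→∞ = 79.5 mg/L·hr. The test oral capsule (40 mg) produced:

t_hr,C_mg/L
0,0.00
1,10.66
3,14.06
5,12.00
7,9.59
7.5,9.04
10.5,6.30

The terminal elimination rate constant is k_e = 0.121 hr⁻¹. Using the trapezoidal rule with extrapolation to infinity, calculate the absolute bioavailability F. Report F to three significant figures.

Trapezoidal AUC_0→10.5 (oral capsule):
  [0→1]: (0.00+10.66)/2 × 1 = 5.33
  [1→3]: (10.66+14.06)/2 × 2 = 24.72
  [3→5]: (14.06+12.00)/2 × 2 = 26.06
  [5→7]: (12.00+9.59)/2 × 2 = 21.59
  [7→7.5]: (9.59+9.04)/2 × 0.5 = 4.6575
  [7.5→10.5]: (9.04+6.30)/2 × 3 = 23.01
  Sum = 105.3675 mg/L·hr
Tail: C_last/k_e = 6.30/0.121 = 52.066
AUC_0→∞ (oral capsule) = 105.3675 + 52.066 = 157.4335 mg/L·hr
F = (AUC_ev/D_ev)/(AUC_iv/D_iv) = (157.4335/40)/(79.5/10) = 3.9358375/7.95 = 0.4951

F = 0.495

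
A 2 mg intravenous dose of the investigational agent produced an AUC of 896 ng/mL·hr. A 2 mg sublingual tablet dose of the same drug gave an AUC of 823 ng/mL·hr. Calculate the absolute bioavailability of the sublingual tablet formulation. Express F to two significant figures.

F = 0.92

F = (AUC_ev / D_ev) / (AUC_iv / D_iv)
  = (823/2) / (896/2)
  = 411.5 / 448 = 0.9185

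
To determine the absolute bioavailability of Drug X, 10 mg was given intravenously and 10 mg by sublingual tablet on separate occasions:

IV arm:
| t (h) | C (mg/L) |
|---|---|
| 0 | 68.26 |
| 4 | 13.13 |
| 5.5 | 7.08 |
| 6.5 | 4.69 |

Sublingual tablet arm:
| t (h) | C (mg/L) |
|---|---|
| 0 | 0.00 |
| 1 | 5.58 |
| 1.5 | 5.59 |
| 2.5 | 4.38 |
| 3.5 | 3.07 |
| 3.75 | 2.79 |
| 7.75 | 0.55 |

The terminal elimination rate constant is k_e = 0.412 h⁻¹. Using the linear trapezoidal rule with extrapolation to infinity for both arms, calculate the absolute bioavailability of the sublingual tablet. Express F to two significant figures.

F = 0.12

Trapezoidal AUC_0→6.5 (IV):
  [0→4]: (68.26+13.13)/2 × 4 = 162.78
  [4→5.5]: (13.13+7.08)/2 × 1.5 = 15.1575
  [5.5→6.5]: (7.08+4.69)/2 × 1 = 5.885
  Sum = 183.8225 mg/L·h
IV tail: 4.69/0.412 = 11.383; AUC_iv,0→∞ = 183.8225 + 11.383 = 195.2055 mg/L·h
Trapezoidal AUC_0→7.75 (sublingual tablet):
  [0→1]: (0.00+5.58)/2 × 1 = 2.79
  [1→1.5]: (5.58+5.59)/2 × 0.5 = 2.7925
  [1.5→2.5]: (5.59+4.38)/2 × 1 = 4.985
  [2.5→3.5]: (4.38+3.07)/2 × 1 = 3.725
  [3.5→3.75]: (3.07+2.79)/2 × 0.25 = 0.7325
  [3.75→7.75]: (2.79+0.55)/2 × 4 = 6.68
  Sum = 21.705 mg/L·h
sublingual tablet tail: 0.55/0.412 = 1.335; AUC_ev,0→∞ = 21.705 + 1.335 = 23.04 mg/L·h
F = (AUC_ev/D_ev)/(AUC_iv/D_iv) = (23.04/10)/(195.2055/10) = 2.304/19.52055 = 0.1180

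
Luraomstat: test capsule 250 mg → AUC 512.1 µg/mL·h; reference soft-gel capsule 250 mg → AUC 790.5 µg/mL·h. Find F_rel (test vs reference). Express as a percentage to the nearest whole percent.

F_rel = 65%

F_rel = (AUC_test/D_test) / (AUC_ref/D_ref)
      = (512.1/250) / (790.5/250)
      = 2.0484 / 3.162 = 0.6478 = 64.78%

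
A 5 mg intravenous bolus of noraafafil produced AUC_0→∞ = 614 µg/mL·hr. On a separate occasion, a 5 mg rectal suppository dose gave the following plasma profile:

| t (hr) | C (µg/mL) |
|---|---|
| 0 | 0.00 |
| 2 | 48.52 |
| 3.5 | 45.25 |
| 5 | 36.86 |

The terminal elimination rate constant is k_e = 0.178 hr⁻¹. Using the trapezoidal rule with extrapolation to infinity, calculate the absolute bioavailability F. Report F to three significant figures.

Trapezoidal AUC_0→5 (rectal suppository):
  [0→2]: (0.00+48.52)/2 × 2 = 48.52
  [2→3.5]: (48.52+45.25)/2 × 1.5 = 70.3275
  [3.5→5]: (45.25+36.86)/2 × 1.5 = 61.5825
  Sum = 180.43 µg/mL·hr
Tail: C_last/k_e = 36.86/0.178 = 207.079
AUC_0→∞ (rectal suppository) = 180.43 + 207.079 = 387.509 µg/mL·hr
F = (AUC_ev/D_ev)/(AUC_iv/D_iv) = (387.509/5)/(614/5) = 77.5018/122.8 = 0.6311

F = 0.631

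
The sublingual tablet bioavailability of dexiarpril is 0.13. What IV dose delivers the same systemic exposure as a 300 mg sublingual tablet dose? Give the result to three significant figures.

D_iv = 39.0 mg

Systemic exposure from an extravascular dose = F × D_ev, so the equivalent IV dose is F × D_ev.
D_iv = F × D_ev = 0.13 × 300 = 39 mg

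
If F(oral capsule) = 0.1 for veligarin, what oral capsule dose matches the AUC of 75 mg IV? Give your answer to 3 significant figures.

D_oral = 750 mg

For equal systemic exposure: F × D_ev = D_iv
D_ev = D_iv / F = 75 / 0.1 = 750 mg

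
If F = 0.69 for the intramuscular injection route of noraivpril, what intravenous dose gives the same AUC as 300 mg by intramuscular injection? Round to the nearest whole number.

D_iv = 207 mg

Systemic exposure from an extravascular dose = F × D_ev, so the equivalent IV dose is F × D_ev.
D_iv = F × D_ev = 0.69 × 300 = 207 mg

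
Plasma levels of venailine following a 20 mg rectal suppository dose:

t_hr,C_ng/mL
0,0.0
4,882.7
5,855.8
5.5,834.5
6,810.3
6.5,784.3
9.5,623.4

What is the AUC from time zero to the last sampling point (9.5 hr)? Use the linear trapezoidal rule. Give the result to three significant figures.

Trapezoidal AUC_0→9.5:
  [0→4]: (0.0+882.7)/2 × 4 = 1765.4
  [4→5]: (882.7+855.8)/2 × 1 = 869.25
  [5→5.5]: (855.8+834.5)/2 × 0.5 = 422.575
  [5.5→6]: (834.5+810.3)/2 × 0.5 = 411.2
  [6→6.5]: (810.3+784.3)/2 × 0.5 = 398.65
  [6.5→9.5]: (784.3+623.4)/2 × 3 = 2111.55
  Sum = 5978.625 ng/mL·hr

AUC = 5980 ng/mL·hr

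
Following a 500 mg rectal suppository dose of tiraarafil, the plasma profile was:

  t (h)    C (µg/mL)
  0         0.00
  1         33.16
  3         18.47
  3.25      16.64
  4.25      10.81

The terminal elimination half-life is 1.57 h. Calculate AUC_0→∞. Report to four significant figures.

AUC = 110.8 µg/mL·h

Trapezoidal AUC_0→4.25:
  [0→1]: (0.00+33.16)/2 × 1 = 16.58
  [1→3]: (33.16+18.47)/2 × 2 = 51.63
  [3→3.25]: (18.47+16.64)/2 × 0.25 = 4.38875
  [3.25→4.25]: (16.64+10.81)/2 × 1 = 13.725
  Sum = 86.32375 µg/mL·h
k_e = ln2 / t½ = 0.693147 / 1.57 = 0.4415 h^-1
Extrapolated tail: C_last / k_e = 10.81 / 0.4415 = 24.485
AUC_0→∞ = 86.32375 + 24.485 = 110.80875 µg/mL·h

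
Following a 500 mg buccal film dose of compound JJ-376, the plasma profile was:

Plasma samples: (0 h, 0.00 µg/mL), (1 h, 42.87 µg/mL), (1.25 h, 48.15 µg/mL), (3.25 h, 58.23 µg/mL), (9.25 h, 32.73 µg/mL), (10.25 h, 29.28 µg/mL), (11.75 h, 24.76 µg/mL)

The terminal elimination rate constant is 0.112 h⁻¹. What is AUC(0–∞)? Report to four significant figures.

AUC = 704.7 µg/mL·h

Trapezoidal AUC_0→11.75:
  [0→1]: (0.00+42.87)/2 × 1 = 21.435
  [1→1.25]: (42.87+48.15)/2 × 0.25 = 11.3775
  [1.25→3.25]: (48.15+58.23)/2 × 2 = 106.38
  [3.25→9.25]: (58.23+32.73)/2 × 6 = 272.88
  [9.25→10.25]: (32.73+29.28)/2 × 1 = 31.005
  [10.25→11.75]: (29.28+24.76)/2 × 1.5 = 40.53
  Sum = 483.6075 µg/mL·h
Extrapolated tail: C_last / k_e = 24.76 / 0.112 = 221.071
AUC_0→∞ = 483.6075 + 221.071 = 704.6785 µg/mL·h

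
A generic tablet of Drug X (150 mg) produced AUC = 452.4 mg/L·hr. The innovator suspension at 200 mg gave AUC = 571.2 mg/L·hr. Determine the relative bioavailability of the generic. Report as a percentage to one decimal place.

F_rel = 105.6%

F_rel = (AUC_test/D_test) / (AUC_ref/D_ref)
      = (452.4/150) / (571.2/200)
      = 3.016 / 2.856 = 1.0560 = 105.60%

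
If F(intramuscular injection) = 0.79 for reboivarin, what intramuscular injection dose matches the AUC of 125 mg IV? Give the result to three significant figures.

D_intramuscular = 158 mg

For equal systemic exposure: F × D_ev = D_iv
D_ev = D_iv / F = 125 / 0.79 = 158.228 mg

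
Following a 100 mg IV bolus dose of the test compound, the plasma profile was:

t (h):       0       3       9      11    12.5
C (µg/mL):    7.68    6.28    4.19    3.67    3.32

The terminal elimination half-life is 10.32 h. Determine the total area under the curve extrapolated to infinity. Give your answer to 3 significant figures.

Trapezoidal AUC_0→12.5:
  [0→3]: (7.68+6.28)/2 × 3 = 20.94
  [3→9]: (6.28+4.19)/2 × 6 = 31.41
  [9→11]: (4.19+3.67)/2 × 2 = 7.86
  [11→12.5]: (3.67+3.32)/2 × 1.5 = 5.2425
  Sum = 65.4525 µg/mL·h
k_e = ln2 / t½ = 0.693147 / 10.32 = 0.0672 h^-1
Extrapolated tail: C_last / k_e = 3.32 / 0.0672 = 49.405
AUC_0→∞ = 65.4525 + 49.405 = 114.8575 µg/mL·h

AUC = 115 µg/mL·h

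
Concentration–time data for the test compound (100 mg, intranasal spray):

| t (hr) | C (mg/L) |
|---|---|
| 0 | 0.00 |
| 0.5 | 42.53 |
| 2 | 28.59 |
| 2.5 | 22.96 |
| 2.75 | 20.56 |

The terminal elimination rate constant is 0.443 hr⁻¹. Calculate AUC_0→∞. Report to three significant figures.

Trapezoidal AUC_0→2.75:
  [0→0.5]: (0.00+42.53)/2 × 0.5 = 10.6325
  [0.5→2]: (42.53+28.59)/2 × 1.5 = 53.34
  [2→2.5]: (28.59+22.96)/2 × 0.5 = 12.8875
  [2.5→2.75]: (22.96+20.56)/2 × 0.25 = 5.44
  Sum = 82.3 mg/L·hr
Extrapolated tail: C_last / k_e = 20.56 / 0.443 = 46.411
AUC_0→∞ = 82.3 + 46.411 = 128.711 mg/L·hr

AUC = 129 mg/L·hr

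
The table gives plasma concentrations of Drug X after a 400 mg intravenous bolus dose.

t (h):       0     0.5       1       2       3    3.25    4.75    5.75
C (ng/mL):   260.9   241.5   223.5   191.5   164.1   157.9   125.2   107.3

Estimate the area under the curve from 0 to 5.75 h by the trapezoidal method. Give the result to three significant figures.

Trapezoidal AUC_0→5.75:
  [0→0.5]: (260.9+241.5)/2 × 0.5 = 125.6
  [0.5→1]: (241.5+223.5)/2 × 0.5 = 116.25
  [1→2]: (223.5+191.5)/2 × 1 = 207.5
  [2→3]: (191.5+164.1)/2 × 1 = 177.8
  [3→3.25]: (164.1+157.9)/2 × 0.25 = 40.25
  [3.25→4.75]: (157.9+125.2)/2 × 1.5 = 212.325
  [4.75→5.75]: (125.2+107.3)/2 × 1 = 116.25
  Sum = 995.975 ng/mL·h

AUC = 996 ng/mL·h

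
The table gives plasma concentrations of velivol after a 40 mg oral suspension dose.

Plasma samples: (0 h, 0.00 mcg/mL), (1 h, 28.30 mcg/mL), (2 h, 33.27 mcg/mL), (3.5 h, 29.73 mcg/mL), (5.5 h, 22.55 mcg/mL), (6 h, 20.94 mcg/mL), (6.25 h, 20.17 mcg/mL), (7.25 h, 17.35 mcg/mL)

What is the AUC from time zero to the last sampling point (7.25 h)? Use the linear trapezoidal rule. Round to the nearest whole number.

AUC = 179 mcg/mL·h

Trapezoidal AUC_0→7.25:
  [0→1]: (0.00+28.30)/2 × 1 = 14.15
  [1→2]: (28.30+33.27)/2 × 1 = 30.785
  [2→3.5]: (33.27+29.73)/2 × 1.5 = 47.25
  [3.5→5.5]: (29.73+22.55)/2 × 2 = 52.28
  [5.5→6]: (22.55+20.94)/2 × 0.5 = 10.8725
  [6→6.25]: (20.94+20.17)/2 × 0.25 = 5.13875
  [6.25→7.25]: (20.17+17.35)/2 × 1 = 18.76
  Sum = 179.23625 mcg/mL·h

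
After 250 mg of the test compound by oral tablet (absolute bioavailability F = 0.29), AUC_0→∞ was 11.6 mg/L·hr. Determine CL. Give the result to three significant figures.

CL = 6.25 L/hr

CL = F × Dose / AUC_0→∞
   = 0.29 × 250 / 11.6 = 6.25 L/hr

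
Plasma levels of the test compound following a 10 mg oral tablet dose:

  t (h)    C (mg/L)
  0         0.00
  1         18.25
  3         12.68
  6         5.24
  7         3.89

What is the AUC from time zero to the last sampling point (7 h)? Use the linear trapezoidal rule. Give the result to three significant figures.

Trapezoidal AUC_0→7:
  [0→1]: (0.00+18.25)/2 × 1 = 9.125
  [1→3]: (18.25+12.68)/2 × 2 = 30.93
  [3→6]: (12.68+5.24)/2 × 3 = 26.88
  [6→7]: (5.24+3.89)/2 × 1 = 4.565
  Sum = 71.5 mg/L·h

AUC = 71.5 mg/L·h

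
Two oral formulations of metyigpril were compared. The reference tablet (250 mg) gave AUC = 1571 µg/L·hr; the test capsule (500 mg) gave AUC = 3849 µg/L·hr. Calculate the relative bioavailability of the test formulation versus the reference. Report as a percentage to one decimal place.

F_rel = 122.5%

F_rel = (AUC_test/D_test) / (AUC_ref/D_ref)
      = (3849/500) / (1571/250)
      = 7.698 / 6.284 = 1.2250 = 122.50%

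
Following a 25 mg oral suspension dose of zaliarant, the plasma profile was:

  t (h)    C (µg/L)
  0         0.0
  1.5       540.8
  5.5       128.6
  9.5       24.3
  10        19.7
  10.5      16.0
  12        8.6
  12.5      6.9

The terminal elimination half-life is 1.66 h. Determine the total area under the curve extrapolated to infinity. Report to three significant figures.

Trapezoidal AUC_0→12.5:
  [0→1.5]: (0.0+540.8)/2 × 1.5 = 405.6
  [1.5→5.5]: (540.8+128.6)/2 × 4 = 1338.8
  [5.5→9.5]: (128.6+24.3)/2 × 4 = 305.8
  [9.5→10]: (24.3+19.7)/2 × 0.5 = 11.0
  [10→10.5]: (19.7+16.0)/2 × 0.5 = 8.925
  [10.5→12]: (16.0+8.6)/2 × 1.5 = 18.45
  [12→12.5]: (8.6+6.9)/2 × 0.5 = 3.875
  Sum = 2092.45 µg/L·h
k_e = ln2 / t½ = 0.693147 / 1.66 = 0.4176 h^-1
Extrapolated tail: C_last / k_e = 6.9 / 0.4176 = 16.523
AUC_0→∞ = 2092.45 + 16.523 = 2108.973 µg/L·h

AUC = 2110 µg/L·h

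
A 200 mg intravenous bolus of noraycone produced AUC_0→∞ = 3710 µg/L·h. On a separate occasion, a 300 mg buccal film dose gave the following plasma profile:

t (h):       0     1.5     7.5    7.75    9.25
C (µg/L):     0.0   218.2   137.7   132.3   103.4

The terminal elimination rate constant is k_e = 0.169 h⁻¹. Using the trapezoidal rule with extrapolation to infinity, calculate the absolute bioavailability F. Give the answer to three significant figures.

F = 0.369

Trapezoidal AUC_0→9.25 (buccal film):
  [0→1.5]: (0.0+218.2)/2 × 1.5 = 163.65
  [1.5→7.5]: (218.2+137.7)/2 × 6 = 1067.7
  [7.5→7.75]: (137.7+132.3)/2 × 0.25 = 33.75
  [7.75→9.25]: (132.3+103.4)/2 × 1.5 = 176.775
  Sum = 1441.875 µg/L·h
Tail: C_last/k_e = 103.4/0.169 = 611.834
AUC_0→∞ (buccal film) = 1441.875 + 611.834 = 2053.709 µg/L·h
F = (AUC_ev/D_ev)/(AUC_iv/D_iv) = (2053.709/300)/(3710/200) = 6.8457/18.55 = 0.3690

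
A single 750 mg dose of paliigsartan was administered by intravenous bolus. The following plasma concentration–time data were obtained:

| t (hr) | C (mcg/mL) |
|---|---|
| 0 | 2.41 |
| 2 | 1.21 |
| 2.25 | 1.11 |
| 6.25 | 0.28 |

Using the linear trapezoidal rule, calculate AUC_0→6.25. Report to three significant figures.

Trapezoidal AUC_0→6.25:
  [0→2]: (2.41+1.21)/2 × 2 = 3.62
  [2→2.25]: (1.21+1.11)/2 × 0.25 = 0.29
  [2.25→6.25]: (1.11+0.28)/2 × 4 = 2.78
  Sum = 6.69 mcg/mL·hr

AUC = 6.69 mcg/mL·hr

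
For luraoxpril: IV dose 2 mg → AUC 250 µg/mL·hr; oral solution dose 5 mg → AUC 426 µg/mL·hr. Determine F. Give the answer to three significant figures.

F = (AUC_ev / D_ev) / (AUC_iv / D_iv)
  = (426/5) / (250/2)
  = 85.2 / 125 = 0.6816

F = 0.682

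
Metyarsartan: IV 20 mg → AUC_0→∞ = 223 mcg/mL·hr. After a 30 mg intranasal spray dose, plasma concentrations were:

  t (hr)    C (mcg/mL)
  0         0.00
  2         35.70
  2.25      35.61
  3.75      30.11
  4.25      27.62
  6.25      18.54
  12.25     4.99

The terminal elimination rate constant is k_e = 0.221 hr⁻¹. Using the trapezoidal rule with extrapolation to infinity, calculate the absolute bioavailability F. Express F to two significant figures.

F = 0.74

Trapezoidal AUC_0→12.25 (intranasal spray):
  [0→2]: (0.00+35.70)/2 × 2 = 35.7
  [2→2.25]: (35.70+35.61)/2 × 0.25 = 8.91375
  [2.25→3.75]: (35.61+30.11)/2 × 1.5 = 49.29
  [3.75→4.25]: (30.11+27.62)/2 × 0.5 = 14.4325
  [4.25→6.25]: (27.62+18.54)/2 × 2 = 46.16
  [6.25→12.25]: (18.54+4.99)/2 × 6 = 70.59
  Sum = 225.08625 mcg/mL·hr
Tail: C_last/k_e = 4.99/0.221 = 22.579
AUC_0→∞ (intranasal spray) = 225.08625 + 22.579 = 247.66525 mcg/mL·hr
F = (AUC_ev/D_ev)/(AUC_iv/D_iv) = (247.66525/30)/(223/20) = 8.25551/11.15 = 0.7404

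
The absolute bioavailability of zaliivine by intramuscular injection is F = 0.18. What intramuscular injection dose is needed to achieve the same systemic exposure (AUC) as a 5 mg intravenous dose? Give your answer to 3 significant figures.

D_intramuscular = 27.8 mg

For equal systemic exposure: F × D_ev = D_iv
D_ev = D_iv / F = 5 / 0.18 = 27.7778 mg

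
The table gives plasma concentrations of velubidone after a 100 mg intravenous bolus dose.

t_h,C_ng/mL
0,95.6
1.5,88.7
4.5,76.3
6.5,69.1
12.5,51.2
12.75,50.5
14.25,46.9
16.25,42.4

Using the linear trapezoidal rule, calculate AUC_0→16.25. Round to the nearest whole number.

Trapezoidal AUC_0→16.25:
  [0→1.5]: (95.6+88.7)/2 × 1.5 = 138.225
  [1.5→4.5]: (88.7+76.3)/2 × 3 = 247.5
  [4.5→6.5]: (76.3+69.1)/2 × 2 = 145.4
  [6.5→12.5]: (69.1+51.2)/2 × 6 = 360.9
  [12.5→12.75]: (51.2+50.5)/2 × 0.25 = 12.7125
  [12.75→14.25]: (50.5+46.9)/2 × 1.5 = 73.05
  [14.25→16.25]: (46.9+42.4)/2 × 2 = 89.3
  Sum = 1067.0875 ng/mL·h

AUC = 1067 ng/mL·h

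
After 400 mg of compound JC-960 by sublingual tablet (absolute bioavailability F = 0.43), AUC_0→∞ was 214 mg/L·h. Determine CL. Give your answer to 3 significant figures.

CL = F × Dose / AUC_0→∞
   = 0.43 × 400 / 214 = 0.803738 L/h

CL = 0.804 L/h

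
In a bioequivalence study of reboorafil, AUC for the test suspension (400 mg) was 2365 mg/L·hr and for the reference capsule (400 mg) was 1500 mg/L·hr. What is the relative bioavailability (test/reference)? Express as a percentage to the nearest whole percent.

F_rel = (AUC_test/D_test) / (AUC_ref/D_ref)
      = (2365/400) / (1500/400)
      = 5.9125 / 3.75 = 1.5767 = 157.67%

F_rel = 158%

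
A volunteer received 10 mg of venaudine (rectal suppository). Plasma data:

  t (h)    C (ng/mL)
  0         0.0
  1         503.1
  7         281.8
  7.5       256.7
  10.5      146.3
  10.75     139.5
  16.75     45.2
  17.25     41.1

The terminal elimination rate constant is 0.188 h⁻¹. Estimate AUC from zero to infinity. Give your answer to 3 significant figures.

AUC = 4180 ng/mL·h

Trapezoidal AUC_0→17.25:
  [0→1]: (0.0+503.1)/2 × 1 = 251.55
  [1→7]: (503.1+281.8)/2 × 6 = 2354.7
  [7→7.5]: (281.8+256.7)/2 × 0.5 = 134.625
  [7.5→10.5]: (256.7+146.3)/2 × 3 = 604.5
  [10.5→10.75]: (146.3+139.5)/2 × 0.25 = 35.725
  [10.75→16.75]: (139.5+45.2)/2 × 6 = 554.1
  [16.75→17.25]: (45.2+41.1)/2 × 0.5 = 21.575
  Sum = 3956.775 ng/mL·h
Extrapolated tail: C_last / k_e = 41.1 / 0.188 = 218.617
AUC_0→∞ = 3956.775 + 218.617 = 4175.392 ng/mL·h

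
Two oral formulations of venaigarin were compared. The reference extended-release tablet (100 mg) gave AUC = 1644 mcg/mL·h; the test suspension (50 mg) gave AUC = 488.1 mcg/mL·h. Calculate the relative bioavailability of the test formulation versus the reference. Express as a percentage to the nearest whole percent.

F_rel = (AUC_test/D_test) / (AUC_ref/D_ref)
      = (488.1/50) / (1644/100)
      = 9.762 / 16.44 = 0.5938 = 59.38%

F_rel = 59%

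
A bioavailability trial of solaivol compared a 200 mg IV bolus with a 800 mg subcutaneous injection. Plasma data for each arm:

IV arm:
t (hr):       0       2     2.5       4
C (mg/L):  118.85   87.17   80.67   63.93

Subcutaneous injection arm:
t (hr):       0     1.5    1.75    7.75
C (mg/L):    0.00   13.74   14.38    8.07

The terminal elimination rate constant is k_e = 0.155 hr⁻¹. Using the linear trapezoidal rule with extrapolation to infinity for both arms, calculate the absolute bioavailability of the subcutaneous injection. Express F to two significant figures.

F = 0.043

Trapezoidal AUC_0→4 (IV):
  [0→2]: (118.85+87.17)/2 × 2 = 206.02
  [2→2.5]: (87.17+80.67)/2 × 0.5 = 41.96
  [2.5→4]: (80.67+63.93)/2 × 1.5 = 108.45
  Sum = 356.43 mg/L·hr
IV tail: 63.93/0.155 = 412.452; AUC_iv,0→∞ = 356.43 + 412.452 = 768.882 mg/L·hr
Trapezoidal AUC_0→7.75 (subcutaneous injection):
  [0→1.5]: (0.00+13.74)/2 × 1.5 = 10.305
  [1.5→1.75]: (13.74+14.38)/2 × 0.25 = 3.515
  [1.75→7.75]: (14.38+8.07)/2 × 6 = 67.35
  Sum = 81.17 mg/L·hr
subcutaneous injection tail: 8.07/0.155 = 52.065; AUC_ev,0→∞ = 81.17 + 52.065 = 133.235 mg/L·hr
F = (AUC_ev/D_ev)/(AUC_iv/D_iv) = (133.235/800)/(768.882/200) = 0.16654375/3.84441 = 0.0433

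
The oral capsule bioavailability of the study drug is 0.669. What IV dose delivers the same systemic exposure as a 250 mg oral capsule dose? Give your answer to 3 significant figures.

Systemic exposure from an extravascular dose = F × D_ev, so the equivalent IV dose is F × D_ev.
D_iv = F × D_ev = 0.669 × 250 = 167.25 mg

D_iv = 167 mg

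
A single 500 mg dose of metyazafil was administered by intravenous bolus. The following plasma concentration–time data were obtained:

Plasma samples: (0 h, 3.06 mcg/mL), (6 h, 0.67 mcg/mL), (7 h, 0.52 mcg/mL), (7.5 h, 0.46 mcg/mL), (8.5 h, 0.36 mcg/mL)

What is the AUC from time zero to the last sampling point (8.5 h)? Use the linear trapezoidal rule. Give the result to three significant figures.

AUC = 12.4 mcg/mL·h

Trapezoidal AUC_0→8.5:
  [0→6]: (3.06+0.67)/2 × 6 = 11.19
  [6→7]: (0.67+0.52)/2 × 1 = 0.595
  [7→7.5]: (0.52+0.46)/2 × 0.5 = 0.245
  [7.5→8.5]: (0.46+0.36)/2 × 1 = 0.41
  Sum = 12.44 mcg/mL·h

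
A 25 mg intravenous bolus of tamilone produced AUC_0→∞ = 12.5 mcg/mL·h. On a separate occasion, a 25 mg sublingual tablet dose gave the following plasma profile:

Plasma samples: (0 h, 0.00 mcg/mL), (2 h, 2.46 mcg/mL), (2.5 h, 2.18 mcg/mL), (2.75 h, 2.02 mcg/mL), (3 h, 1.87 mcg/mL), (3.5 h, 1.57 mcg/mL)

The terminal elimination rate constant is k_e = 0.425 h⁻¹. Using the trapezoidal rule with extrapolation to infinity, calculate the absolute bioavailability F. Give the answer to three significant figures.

Trapezoidal AUC_0→3.5 (sublingual tablet):
  [0→2]: (0.00+2.46)/2 × 2 = 2.46
  [2→2.5]: (2.46+2.18)/2 × 0.5 = 1.16
  [2.5→2.75]: (2.18+2.02)/2 × 0.25 = 0.525
  [2.75→3]: (2.02+1.87)/2 × 0.25 = 0.48625
  [3→3.5]: (1.87+1.57)/2 × 0.5 = 0.86
  Sum = 5.49125 mcg/mL·h
Tail: C_last/k_e = 1.57/0.425 = 3.694
AUC_0→∞ (sublingual tablet) = 5.49125 + 3.694 = 9.18525 mcg/mL·h
F = (AUC_ev/D_ev)/(AUC_iv/D_iv) = (9.18525/25)/(12.5/25) = 0.36741/0.5 = 0.7348

F = 0.735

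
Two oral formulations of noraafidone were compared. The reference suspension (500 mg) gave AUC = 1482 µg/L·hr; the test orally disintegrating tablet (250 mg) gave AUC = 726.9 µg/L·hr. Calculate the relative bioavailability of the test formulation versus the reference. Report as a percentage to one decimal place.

F_rel = (AUC_test/D_test) / (AUC_ref/D_ref)
      = (726.9/250) / (1482/500)
      = 2.9076 / 2.964 = 0.9810 = 98.10%

F_rel = 98.1%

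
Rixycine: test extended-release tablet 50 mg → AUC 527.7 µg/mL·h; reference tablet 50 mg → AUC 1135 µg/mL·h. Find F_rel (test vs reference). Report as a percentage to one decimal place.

F_rel = (AUC_test/D_test) / (AUC_ref/D_ref)
      = (527.7/50) / (1135/50)
      = 10.554 / 22.7 = 0.4649 = 46.49%

F_rel = 46.5%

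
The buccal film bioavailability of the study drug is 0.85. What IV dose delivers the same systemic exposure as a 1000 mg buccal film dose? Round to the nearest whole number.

Systemic exposure from an extravascular dose = F × D_ev, so the equivalent IV dose is F × D_ev.
D_iv = F × D_ev = 0.85 × 1000 = 850 mg

D_iv = 850 mg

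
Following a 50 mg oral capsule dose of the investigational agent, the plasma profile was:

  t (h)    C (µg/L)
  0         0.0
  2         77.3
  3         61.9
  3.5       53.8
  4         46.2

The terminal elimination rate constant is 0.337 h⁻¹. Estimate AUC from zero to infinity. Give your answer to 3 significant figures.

Trapezoidal AUC_0→4:
  [0→2]: (0.0+77.3)/2 × 2 = 77.3
  [2→3]: (77.3+61.9)/2 × 1 = 69.6
  [3→3.5]: (61.9+53.8)/2 × 0.5 = 28.925
  [3.5→4]: (53.8+46.2)/2 × 0.5 = 25.0
  Sum = 200.825 µg/L·h
Extrapolated tail: C_last / k_e = 46.2 / 0.337 = 137.092
AUC_0→∞ = 200.825 + 137.092 = 337.917 µg/L·h

AUC = 338 µg/L·h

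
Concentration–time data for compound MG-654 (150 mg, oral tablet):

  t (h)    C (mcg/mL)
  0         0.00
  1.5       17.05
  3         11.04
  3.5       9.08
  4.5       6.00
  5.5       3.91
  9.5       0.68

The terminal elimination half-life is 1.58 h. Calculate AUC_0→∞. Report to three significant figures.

Trapezoidal AUC_0→9.5:
  [0→1.5]: (0.00+17.05)/2 × 1.5 = 12.7875
  [1.5→3]: (17.05+11.04)/2 × 1.5 = 21.0675
  [3→3.5]: (11.04+9.08)/2 × 0.5 = 5.03
  [3.5→4.5]: (9.08+6.00)/2 × 1 = 7.54
  [4.5→5.5]: (6.00+3.91)/2 × 1 = 4.955
  [5.5→9.5]: (3.91+0.68)/2 × 4 = 9.18
  Sum = 60.56 mcg/mL·h
k_e = ln2 / t½ = 0.693147 / 1.58 = 0.4387 h^-1
Extrapolated tail: C_last / k_e = 0.68 / 0.4387 = 1.550
AUC_0→∞ = 60.56 + 1.550 = 62.11 mcg/mL·h

AUC = 62.1 mcg/mL·h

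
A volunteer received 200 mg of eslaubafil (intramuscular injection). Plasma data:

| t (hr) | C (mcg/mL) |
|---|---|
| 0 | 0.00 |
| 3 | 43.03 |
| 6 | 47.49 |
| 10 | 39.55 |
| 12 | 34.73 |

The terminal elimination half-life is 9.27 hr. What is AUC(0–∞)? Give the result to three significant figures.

Trapezoidal AUC_0→12:
  [0→3]: (0.00+43.03)/2 × 3 = 64.545
  [3→6]: (43.03+47.49)/2 × 3 = 135.78
  [6→10]: (47.49+39.55)/2 × 4 = 174.08
  [10→12]: (39.55+34.73)/2 × 2 = 74.28
  Sum = 448.685 mcg/mL·hr
k_e = ln2 / t½ = 0.693147 / 9.27 = 0.0748 hr^-1
Extrapolated tail: C_last / k_e = 34.73 / 0.0748 = 464.305
AUC_0→∞ = 448.685 + 464.305 = 912.99 mcg/mL·hr

AUC = 913 mcg/mL·hr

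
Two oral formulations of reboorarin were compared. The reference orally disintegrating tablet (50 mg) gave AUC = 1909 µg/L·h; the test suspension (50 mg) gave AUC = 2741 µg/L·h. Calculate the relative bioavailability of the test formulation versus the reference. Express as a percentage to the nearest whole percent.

F_rel = 144%

F_rel = (AUC_test/D_test) / (AUC_ref/D_ref)
      = (2741/50) / (1909/50)
      = 54.82 / 38.18 = 1.4358 = 143.58%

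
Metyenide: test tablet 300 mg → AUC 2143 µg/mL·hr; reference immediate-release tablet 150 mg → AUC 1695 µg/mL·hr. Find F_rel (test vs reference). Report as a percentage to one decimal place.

F_rel = 63.2%

F_rel = (AUC_test/D_test) / (AUC_ref/D_ref)
      = (2143/300) / (1695/150)
      = 7.14333 / 11.3 = 0.6322 = 63.22%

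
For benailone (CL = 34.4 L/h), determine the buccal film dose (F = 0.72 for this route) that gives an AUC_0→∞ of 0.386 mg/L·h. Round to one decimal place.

Dose = CL × AUC_0→∞ / F
     = 34.4 × 0.386 / 0.72 = 18.4422 mg

Dose = 18.4 mg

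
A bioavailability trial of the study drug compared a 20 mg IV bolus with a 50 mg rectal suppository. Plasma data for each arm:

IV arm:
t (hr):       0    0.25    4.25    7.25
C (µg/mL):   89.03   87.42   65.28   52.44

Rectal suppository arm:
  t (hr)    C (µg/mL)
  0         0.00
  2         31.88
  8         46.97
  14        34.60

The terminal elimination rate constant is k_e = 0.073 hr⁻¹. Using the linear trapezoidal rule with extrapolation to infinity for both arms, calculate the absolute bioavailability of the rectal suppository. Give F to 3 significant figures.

F = 0.323

Trapezoidal AUC_0→7.25 (IV):
  [0→0.25]: (89.03+87.42)/2 × 0.25 = 22.05625
  [0.25→4.25]: (87.42+65.28)/2 × 4 = 305.4
  [4.25→7.25]: (65.28+52.44)/2 × 3 = 176.58
  Sum = 504.03625 µg/mL·hr
IV tail: 52.44/0.073 = 718.356; AUC_iv,0→∞ = 504.03625 + 718.356 = 1222.39225 µg/mL·hr
Trapezoidal AUC_0→14 (rectal suppository):
  [0→2]: (0.00+31.88)/2 × 2 = 31.88
  [2→8]: (31.88+46.97)/2 × 6 = 236.55
  [8→14]: (46.97+34.60)/2 × 6 = 244.71
  Sum = 513.14 µg/mL·hr
rectal suppository tail: 34.60/0.073 = 473.973; AUC_ev,0→∞ = 513.14 + 473.973 = 987.113 µg/mL·hr
F = (AUC_ev/D_ev)/(AUC_iv/D_iv) = (987.113/50)/(1222.39225/20) = 19.74226/61.1196 = 0.3230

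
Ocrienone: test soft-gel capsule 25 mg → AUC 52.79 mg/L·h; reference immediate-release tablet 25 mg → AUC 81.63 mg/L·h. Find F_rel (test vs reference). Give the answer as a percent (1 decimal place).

F_rel = (AUC_test/D_test) / (AUC_ref/D_ref)
      = (52.79/25) / (81.63/25)
      = 2.1116 / 3.2652 = 0.6467 = 64.67%

F_rel = 64.7%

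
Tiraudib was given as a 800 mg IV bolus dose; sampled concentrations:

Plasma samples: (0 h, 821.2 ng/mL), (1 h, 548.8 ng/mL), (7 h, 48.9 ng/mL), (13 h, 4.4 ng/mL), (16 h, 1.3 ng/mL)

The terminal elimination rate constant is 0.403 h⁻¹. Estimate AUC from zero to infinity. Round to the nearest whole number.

Trapezoidal AUC_0→16:
  [0→1]: (821.2+548.8)/2 × 1 = 685.0
  [1→7]: (548.8+48.9)/2 × 6 = 1793.1
  [7→13]: (48.9+4.4)/2 × 6 = 159.9
  [13→16]: (4.4+1.3)/2 × 3 = 8.55
  Sum = 2646.55 ng/mL·h
Extrapolated tail: C_last / k_e = 1.3 / 0.403 = 3.226
AUC_0→∞ = 2646.55 + 3.226 = 2649.776 ng/mL·h

AUC = 2650 ng/mL·h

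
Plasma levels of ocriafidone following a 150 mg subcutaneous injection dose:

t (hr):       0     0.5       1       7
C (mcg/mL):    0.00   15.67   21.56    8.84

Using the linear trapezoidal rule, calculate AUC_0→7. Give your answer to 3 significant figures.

AUC = 104 mcg/mL·hr

Trapezoidal AUC_0→7:
  [0→0.5]: (0.00+15.67)/2 × 0.5 = 3.9175
  [0.5→1]: (15.67+21.56)/2 × 0.5 = 9.3075
  [1→7]: (21.56+8.84)/2 × 6 = 91.2
  Sum = 104.425 mcg/mL·hr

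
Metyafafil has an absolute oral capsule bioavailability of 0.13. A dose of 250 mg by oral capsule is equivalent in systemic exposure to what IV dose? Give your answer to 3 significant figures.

Systemic exposure from an extravascular dose = F × D_ev, so the equivalent IV dose is F × D_ev.
D_iv = F × D_ev = 0.13 × 250 = 32.5 mg

D_iv = 32.5 mg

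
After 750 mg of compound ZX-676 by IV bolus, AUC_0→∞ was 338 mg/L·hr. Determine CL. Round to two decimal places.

CL = 2.22 L/hr

CL = Dose_iv / AUC_0→∞
   = 750 / 338 = 2.21893 L/hr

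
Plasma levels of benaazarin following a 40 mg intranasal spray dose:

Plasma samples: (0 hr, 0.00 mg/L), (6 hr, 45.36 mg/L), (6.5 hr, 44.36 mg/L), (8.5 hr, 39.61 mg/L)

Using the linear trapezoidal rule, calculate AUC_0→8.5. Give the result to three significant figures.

Trapezoidal AUC_0→8.5:
  [0→6]: (0.00+45.36)/2 × 6 = 136.08
  [6→6.5]: (45.36+44.36)/2 × 0.5 = 22.43
  [6.5→8.5]: (44.36+39.61)/2 × 2 = 83.97
  Sum = 242.48 mg/L·hr

AUC = 242 mg/L·hr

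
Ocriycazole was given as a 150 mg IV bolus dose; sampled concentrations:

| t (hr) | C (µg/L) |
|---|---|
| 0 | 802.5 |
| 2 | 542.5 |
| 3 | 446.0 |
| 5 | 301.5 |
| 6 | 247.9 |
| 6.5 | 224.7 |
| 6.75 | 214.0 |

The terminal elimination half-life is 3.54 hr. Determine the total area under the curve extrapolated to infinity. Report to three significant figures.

AUC = 4130 µg/L·hr

Trapezoidal AUC_0→6.75:
  [0→2]: (802.5+542.5)/2 × 2 = 1345.0
  [2→3]: (542.5+446.0)/2 × 1 = 494.25
  [3→5]: (446.0+301.5)/2 × 2 = 747.5
  [5→6]: (301.5+247.9)/2 × 1 = 274.7
  [6→6.5]: (247.9+224.7)/2 × 0.5 = 118.15
  [6.5→6.75]: (224.7+214.0)/2 × 0.25 = 54.8375
  Sum = 3034.4375 µg/L·hr
k_e = ln2 / t½ = 0.693147 / 3.54 = 0.1958 hr^-1
Extrapolated tail: C_last / k_e = 214.0 / 0.1958 = 1092.952
AUC_0→∞ = 3034.4375 + 1092.952 = 4127.3895 µg/L·hr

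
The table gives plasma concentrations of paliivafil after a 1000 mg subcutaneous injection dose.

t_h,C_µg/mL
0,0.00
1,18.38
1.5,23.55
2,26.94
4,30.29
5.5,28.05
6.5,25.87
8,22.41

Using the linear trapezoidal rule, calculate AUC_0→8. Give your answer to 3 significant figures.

AUC = 196 µg/mL·h

Trapezoidal AUC_0→8:
  [0→1]: (0.00+18.38)/2 × 1 = 9.19
  [1→1.5]: (18.38+23.55)/2 × 0.5 = 10.4825
  [1.5→2]: (23.55+26.94)/2 × 0.5 = 12.6225
  [2→4]: (26.94+30.29)/2 × 2 = 57.23
  [4→5.5]: (30.29+28.05)/2 × 1.5 = 43.755
  [5.5→6.5]: (28.05+25.87)/2 × 1 = 26.96
  [6.5→8]: (25.87+22.41)/2 × 1.5 = 36.21
  Sum = 196.45 µg/mL·h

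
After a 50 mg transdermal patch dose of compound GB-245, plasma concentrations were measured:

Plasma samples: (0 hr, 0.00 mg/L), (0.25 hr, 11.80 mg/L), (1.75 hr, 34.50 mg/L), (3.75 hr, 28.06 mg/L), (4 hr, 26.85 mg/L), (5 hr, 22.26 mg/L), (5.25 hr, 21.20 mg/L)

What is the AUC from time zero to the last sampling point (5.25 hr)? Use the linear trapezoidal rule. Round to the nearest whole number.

Trapezoidal AUC_0→5.25:
  [0→0.25]: (0.00+11.80)/2 × 0.25 = 1.475
  [0.25→1.75]: (11.80+34.50)/2 × 1.5 = 34.725
  [1.75→3.75]: (34.50+28.06)/2 × 2 = 62.56
  [3.75→4]: (28.06+26.85)/2 × 0.25 = 6.86375
  [4→5]: (26.85+22.26)/2 × 1 = 24.555
  [5→5.25]: (22.26+21.20)/2 × 0.25 = 5.4325
  Sum = 135.61125 mg/L·hr

AUC = 136 mg/L·hr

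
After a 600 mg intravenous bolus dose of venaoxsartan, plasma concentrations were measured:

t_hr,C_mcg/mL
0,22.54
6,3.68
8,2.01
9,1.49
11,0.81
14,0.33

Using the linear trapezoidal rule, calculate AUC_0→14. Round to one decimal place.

AUC = 90.1 mcg/mL·hr

Trapezoidal AUC_0→14:
  [0→6]: (22.54+3.68)/2 × 6 = 78.66
  [6→8]: (3.68+2.01)/2 × 2 = 5.69
  [8→9]: (2.01+1.49)/2 × 1 = 1.75
  [9→11]: (1.49+0.81)/2 × 2 = 2.3
  [11→14]: (0.81+0.33)/2 × 3 = 1.71
  Sum = 90.11 mcg/mL·hr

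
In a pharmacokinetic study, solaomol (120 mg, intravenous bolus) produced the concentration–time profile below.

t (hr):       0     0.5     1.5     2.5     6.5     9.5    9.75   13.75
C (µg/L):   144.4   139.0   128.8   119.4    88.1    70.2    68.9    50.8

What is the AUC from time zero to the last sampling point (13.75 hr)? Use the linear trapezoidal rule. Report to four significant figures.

AUC = 1238 µg/L·hr

Trapezoidal AUC_0→13.75:
  [0→0.5]: (144.4+139.0)/2 × 0.5 = 70.85
  [0.5→1.5]: (139.0+128.8)/2 × 1 = 133.9
  [1.5→2.5]: (128.8+119.4)/2 × 1 = 124.1
  [2.5→6.5]: (119.4+88.1)/2 × 4 = 415.0
  [6.5→9.5]: (88.1+70.2)/2 × 3 = 237.45
  [9.5→9.75]: (70.2+68.9)/2 × 0.25 = 17.3875
  [9.75→13.75]: (68.9+50.8)/2 × 4 = 239.4
  Sum = 1238.0875 µg/L·hr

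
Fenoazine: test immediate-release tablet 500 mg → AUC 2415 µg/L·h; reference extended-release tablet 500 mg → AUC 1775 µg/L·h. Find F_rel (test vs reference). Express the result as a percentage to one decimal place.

F_rel = 136.1%

F_rel = (AUC_test/D_test) / (AUC_ref/D_ref)
      = (2415/500) / (1775/500)
      = 4.83 / 3.55 = 1.3606 = 136.06%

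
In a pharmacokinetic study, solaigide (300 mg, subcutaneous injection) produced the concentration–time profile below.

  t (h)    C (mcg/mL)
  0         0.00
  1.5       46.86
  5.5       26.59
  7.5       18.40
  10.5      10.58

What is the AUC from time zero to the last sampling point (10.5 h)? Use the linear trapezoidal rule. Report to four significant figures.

AUC = 270.5 mcg/mL·h

Trapezoidal AUC_0→10.5:
  [0→1.5]: (0.00+46.86)/2 × 1.5 = 35.145
  [1.5→5.5]: (46.86+26.59)/2 × 4 = 146.9
  [5.5→7.5]: (26.59+18.40)/2 × 2 = 44.99
  [7.5→10.5]: (18.40+10.58)/2 × 3 = 43.47
  Sum = 270.505 mcg/mL·h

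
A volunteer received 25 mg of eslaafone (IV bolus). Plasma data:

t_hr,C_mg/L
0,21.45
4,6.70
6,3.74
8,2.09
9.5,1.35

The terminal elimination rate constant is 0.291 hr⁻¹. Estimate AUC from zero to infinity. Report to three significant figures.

Trapezoidal AUC_0→9.5:
  [0→4]: (21.45+6.70)/2 × 4 = 56.3
  [4→6]: (6.70+3.74)/2 × 2 = 10.44
  [6→8]: (3.74+2.09)/2 × 2 = 5.83
  [8→9.5]: (2.09+1.35)/2 × 1.5 = 2.58
  Sum = 75.15 mg/L·hr
Extrapolated tail: C_last / k_e = 1.35 / 0.291 = 4.639
AUC_0→∞ = 75.15 + 4.639 = 79.789 mg/L·hr

AUC = 79.8 mg/L·hr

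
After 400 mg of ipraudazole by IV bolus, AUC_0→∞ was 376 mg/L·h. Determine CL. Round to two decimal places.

CL = Dose_iv / AUC_0→∞
   = 400 / 376 = 1.06383 L/h

CL = 1.06 L/h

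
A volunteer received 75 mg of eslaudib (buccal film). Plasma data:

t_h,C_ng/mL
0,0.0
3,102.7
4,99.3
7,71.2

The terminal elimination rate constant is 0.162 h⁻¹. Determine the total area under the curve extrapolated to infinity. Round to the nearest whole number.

AUC = 950 ng/mL·h

Trapezoidal AUC_0→7:
  [0→3]: (0.0+102.7)/2 × 3 = 154.05
  [3→4]: (102.7+99.3)/2 × 1 = 101.0
  [4→7]: (99.3+71.2)/2 × 3 = 255.75
  Sum = 510.8 ng/mL·h
Extrapolated tail: C_last / k_e = 71.2 / 0.162 = 439.506
AUC_0→∞ = 510.8 + 439.506 = 950.306 ng/mL·h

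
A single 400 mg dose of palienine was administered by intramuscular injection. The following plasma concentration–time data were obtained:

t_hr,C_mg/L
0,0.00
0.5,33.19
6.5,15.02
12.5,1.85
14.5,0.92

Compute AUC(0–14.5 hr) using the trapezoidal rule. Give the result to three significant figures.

Trapezoidal AUC_0→14.5:
  [0→0.5]: (0.00+33.19)/2 × 0.5 = 8.2975
  [0.5→6.5]: (33.19+15.02)/2 × 6 = 144.63
  [6.5→12.5]: (15.02+1.85)/2 × 6 = 50.61
  [12.5→14.5]: (1.85+0.92)/2 × 2 = 2.77
  Sum = 206.3075 mg/L·hr

AUC = 206 mg/L·hr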